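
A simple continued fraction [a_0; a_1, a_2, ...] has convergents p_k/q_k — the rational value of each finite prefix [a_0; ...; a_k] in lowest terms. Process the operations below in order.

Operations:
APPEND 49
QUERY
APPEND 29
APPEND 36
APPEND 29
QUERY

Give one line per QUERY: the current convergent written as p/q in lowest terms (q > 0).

49/1
1487411/30334

APPEND 49: p_0 = 49·1 + 0 = 49, q_0 = 49·0 + 1 = 1 → 49/1
APPEND 29: p_1 = 29·49 + 1 = 1422, q_1 = 29·1 + 0 = 29 → 1422/29
APPEND 36: p_2 = 36·1422 + 49 = 51241, q_2 = 36·29 + 1 = 1045 → 51241/1045
APPEND 29: p_3 = 29·51241 + 1422 = 1487411, q_3 = 29·1045 + 29 = 30334 → 1487411/30334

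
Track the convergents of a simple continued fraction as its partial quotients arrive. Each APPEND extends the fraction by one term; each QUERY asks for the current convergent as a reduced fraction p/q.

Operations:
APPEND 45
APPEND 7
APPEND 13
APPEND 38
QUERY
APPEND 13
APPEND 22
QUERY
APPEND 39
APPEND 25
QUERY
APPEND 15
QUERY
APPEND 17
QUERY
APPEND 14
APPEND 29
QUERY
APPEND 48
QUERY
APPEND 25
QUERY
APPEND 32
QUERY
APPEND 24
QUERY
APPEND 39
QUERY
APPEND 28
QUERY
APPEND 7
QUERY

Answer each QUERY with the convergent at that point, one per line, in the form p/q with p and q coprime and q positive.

158130/3503
45474676/1007385
44434779851/984348535
668297269972/14804561671
11405488369375/252661896942
4661414387164813/103262724343853
223908235718352246/4960162839623803
5602367307345970963/124107333714938928
179499662070789423062/3976394841717669499
4313594257006292124451/95557583534939006904
168409675685316182276651/3730722152704338938755
4719784513445859395870679/104555777859256429292044
33206901269806331953371404/735621167167499343983063

APPEND 45: p_0 = 45·1 + 0 = 45, q_0 = 45·0 + 1 = 1 → 45/1
APPEND 7: p_1 = 7·45 + 1 = 316, q_1 = 7·1 + 0 = 7 → 316/7
APPEND 13: p_2 = 13·316 + 45 = 4153, q_2 = 13·7 + 1 = 92 → 4153/92
APPEND 38: p_3 = 38·4153 + 316 = 158130, q_3 = 38·92 + 7 = 3503 → 158130/3503
APPEND 13: p_4 = 13·158130 + 4153 = 2059843, q_4 = 13·3503 + 92 = 45631 → 2059843/45631
APPEND 22: p_5 = 22·2059843 + 158130 = 45474676, q_5 = 22·45631 + 3503 = 1007385 → 45474676/1007385
APPEND 39: p_6 = 39·45474676 + 2059843 = 1775572207, q_6 = 39·1007385 + 45631 = 39333646 → 1775572207/39333646
APPEND 25: p_7 = 25·1775572207 + 45474676 = 44434779851, q_7 = 25·39333646 + 1007385 = 984348535 → 44434779851/984348535
APPEND 15: p_8 = 15·44434779851 + 1775572207 = 668297269972, q_8 = 15·984348535 + 39333646 = 14804561671 → 668297269972/14804561671
APPEND 17: p_9 = 17·668297269972 + 44434779851 = 11405488369375, q_9 = 17·14804561671 + 984348535 = 252661896942 → 11405488369375/252661896942
APPEND 14: p_10 = 14·11405488369375 + 668297269972 = 160345134441222, q_10 = 14·252661896942 + 14804561671 = 3552071118859 → 160345134441222/3552071118859
APPEND 29: p_11 = 29·160345134441222 + 11405488369375 = 4661414387164813, q_11 = 29·3552071118859 + 252661896942 = 103262724343853 → 4661414387164813/103262724343853
APPEND 48: p_12 = 48·4661414387164813 + 160345134441222 = 223908235718352246, q_12 = 48·103262724343853 + 3552071118859 = 4960162839623803 → 223908235718352246/4960162839623803
APPEND 25: p_13 = 25·223908235718352246 + 4661414387164813 = 5602367307345970963, q_13 = 25·4960162839623803 + 103262724343853 = 124107333714938928 → 5602367307345970963/124107333714938928
APPEND 32: p_14 = 32·5602367307345970963 + 223908235718352246 = 179499662070789423062, q_14 = 32·124107333714938928 + 4960162839623803 = 3976394841717669499 → 179499662070789423062/3976394841717669499
APPEND 24: p_15 = 24·179499662070789423062 + 5602367307345970963 = 4313594257006292124451, q_15 = 24·3976394841717669499 + 124107333714938928 = 95557583534939006904 → 4313594257006292124451/95557583534939006904
APPEND 39: p_16 = 39·4313594257006292124451 + 179499662070789423062 = 168409675685316182276651, q_16 = 39·95557583534939006904 + 3976394841717669499 = 3730722152704338938755 → 168409675685316182276651/3730722152704338938755
APPEND 28: p_17 = 28·168409675685316182276651 + 4313594257006292124451 = 4719784513445859395870679, q_17 = 28·3730722152704338938755 + 95557583534939006904 = 104555777859256429292044 → 4719784513445859395870679/104555777859256429292044
APPEND 7: p_18 = 7·4719784513445859395870679 + 168409675685316182276651 = 33206901269806331953371404, q_18 = 7·104555777859256429292044 + 3730722152704338938755 = 735621167167499343983063 → 33206901269806331953371404/735621167167499343983063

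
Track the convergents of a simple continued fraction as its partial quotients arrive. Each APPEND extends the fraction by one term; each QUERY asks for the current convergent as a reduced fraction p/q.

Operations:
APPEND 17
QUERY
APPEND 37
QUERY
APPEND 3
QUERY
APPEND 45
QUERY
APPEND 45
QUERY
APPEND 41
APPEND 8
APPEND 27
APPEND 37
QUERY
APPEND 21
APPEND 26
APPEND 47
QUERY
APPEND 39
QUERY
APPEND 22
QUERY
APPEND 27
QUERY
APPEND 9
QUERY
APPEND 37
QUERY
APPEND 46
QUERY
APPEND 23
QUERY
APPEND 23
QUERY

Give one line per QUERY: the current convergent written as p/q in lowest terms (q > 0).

APPEND 17: p_0 = 17·1 + 0 = 17, q_0 = 17·0 + 1 = 1 → 17/1
APPEND 37: p_1 = 37·17 + 1 = 630, q_1 = 37·1 + 0 = 37 → 630/37
APPEND 3: p_2 = 3·630 + 17 = 1907, q_2 = 3·37 + 1 = 112 → 1907/112
APPEND 45: p_3 = 45·1907 + 630 = 86445, q_3 = 45·112 + 37 = 5077 → 86445/5077
APPEND 45: p_4 = 45·86445 + 1907 = 3891932, q_4 = 45·5077 + 112 = 228577 → 3891932/228577
APPEND 41: p_5 = 41·3891932 + 86445 = 159655657, q_5 = 41·228577 + 5077 = 9376734 → 159655657/9376734
APPEND 8: p_6 = 8·159655657 + 3891932 = 1281137188, q_6 = 8·9376734 + 228577 = 75242449 → 1281137188/75242449
APPEND 27: p_7 = 27·1281137188 + 159655657 = 34750359733, q_7 = 27·75242449 + 9376734 = 2040922857 → 34750359733/2040922857
APPEND 37: p_8 = 37·34750359733 + 1281137188 = 1287044447309, q_8 = 37·2040922857 + 75242449 = 75589388158 → 1287044447309/75589388158
APPEND 21: p_9 = 21·1287044447309 + 34750359733 = 27062683753222, q_9 = 21·75589388158 + 2040922857 = 1589418074175 → 27062683753222/1589418074175
APPEND 26: p_10 = 26·27062683753222 + 1287044447309 = 704916822031081, q_10 = 26·1589418074175 + 75589388158 = 41400459316708 → 704916822031081/41400459316708
APPEND 47: p_11 = 47·704916822031081 + 27062683753222 = 33158153319214029, q_11 = 47·41400459316708 + 1589418074175 = 1947411005959451 → 33158153319214029/1947411005959451
APPEND 39: p_12 = 39·33158153319214029 + 704916822031081 = 1293872896271378212, q_12 = 39·1947411005959451 + 41400459316708 = 75990429691735297 → 1293872896271378212/75990429691735297
APPEND 22: p_13 = 22·1293872896271378212 + 33158153319214029 = 28498361871289534693, q_13 = 22·75990429691735297 + 1947411005959451 = 1673736864224135985 → 28498361871289534693/1673736864224135985
APPEND 27: p_14 = 27·28498361871289534693 + 1293872896271378212 = 770749643421088814923, q_14 = 27·1673736864224135985 + 75990429691735297 = 45266885763743406892 → 770749643421088814923/45266885763743406892
APPEND 9: p_15 = 9·770749643421088814923 + 28498361871289534693 = 6965245152661088869000, q_15 = 9·45266885763743406892 + 1673736864224135985 = 409075708737914798013 → 6965245152661088869000/409075708737914798013
APPEND 37: p_16 = 37·6965245152661088869000 + 770749643421088814923 = 258484820291881376967923, q_16 = 37·409075708737914798013 + 45266885763743406892 = 15181068109066590933373 → 258484820291881376967923/15181068109066590933373
APPEND 46: p_17 = 46·258484820291881376967923 + 6965245152661088869000 = 11897266978579204429393458, q_17 = 46·15181068109066590933373 + 409075708737914798013 = 698738208725801097733171 → 11897266978579204429393458/698738208725801097733171
APPEND 23: p_18 = 23·11897266978579204429393458 + 258484820291881376967923 = 273895625327613583253017457, q_18 = 23·698738208725801097733171 + 15181068109066590933373 = 16086159868802491838796306 → 273895625327613583253017457/16086159868802491838796306
APPEND 23: p_19 = 23·273895625327613583253017457 + 11897266978579204429393458 = 6311496649513691619248794969, q_19 = 23·16086159868802491838796306 + 698738208725801097733171 = 370680415191183113390048209 → 6311496649513691619248794969/370680415191183113390048209

17/1
630/37
1907/112
86445/5077
3891932/228577
1287044447309/75589388158
33158153319214029/1947411005959451
1293872896271378212/75990429691735297
28498361871289534693/1673736864224135985
770749643421088814923/45266885763743406892
6965245152661088869000/409075708737914798013
258484820291881376967923/15181068109066590933373
11897266978579204429393458/698738208725801097733171
273895625327613583253017457/16086159868802491838796306
6311496649513691619248794969/370680415191183113390048209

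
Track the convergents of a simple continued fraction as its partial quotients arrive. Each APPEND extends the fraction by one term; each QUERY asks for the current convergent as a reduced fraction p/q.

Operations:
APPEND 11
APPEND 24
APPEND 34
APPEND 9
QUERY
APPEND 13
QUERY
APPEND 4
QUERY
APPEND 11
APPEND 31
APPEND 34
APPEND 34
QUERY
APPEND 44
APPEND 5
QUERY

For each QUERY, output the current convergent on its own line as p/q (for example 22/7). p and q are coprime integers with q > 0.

81454/7377
1067923/96718
4353146/394249
1762481333551/159621685850
389767339340066/35299846080855

APPEND 11: p_0 = 11·1 + 0 = 11, q_0 = 11·0 + 1 = 1 → 11/1
APPEND 24: p_1 = 24·11 + 1 = 265, q_1 = 24·1 + 0 = 24 → 265/24
APPEND 34: p_2 = 34·265 + 11 = 9021, q_2 = 34·24 + 1 = 817 → 9021/817
APPEND 9: p_3 = 9·9021 + 265 = 81454, q_3 = 9·817 + 24 = 7377 → 81454/7377
APPEND 13: p_4 = 13·81454 + 9021 = 1067923, q_4 = 13·7377 + 817 = 96718 → 1067923/96718
APPEND 4: p_5 = 4·1067923 + 81454 = 4353146, q_5 = 4·96718 + 7377 = 394249 → 4353146/394249
APPEND 11: p_6 = 11·4353146 + 1067923 = 48952529, q_6 = 11·394249 + 96718 = 4433457 → 48952529/4433457
APPEND 31: p_7 = 31·48952529 + 4353146 = 1521881545, q_7 = 31·4433457 + 394249 = 137831416 → 1521881545/137831416
APPEND 34: p_8 = 34·1521881545 + 48952529 = 51792925059, q_8 = 34·137831416 + 4433457 = 4690701601 → 51792925059/4690701601
APPEND 34: p_9 = 34·51792925059 + 1521881545 = 1762481333551, q_9 = 34·4690701601 + 137831416 = 159621685850 → 1762481333551/159621685850
APPEND 44: p_10 = 44·1762481333551 + 51792925059 = 77600971601303, q_10 = 44·159621685850 + 4690701601 = 7028044879001 → 77600971601303/7028044879001
APPEND 5: p_11 = 5·77600971601303 + 1762481333551 = 389767339340066, q_11 = 5·7028044879001 + 159621685850 = 35299846080855 → 389767339340066/35299846080855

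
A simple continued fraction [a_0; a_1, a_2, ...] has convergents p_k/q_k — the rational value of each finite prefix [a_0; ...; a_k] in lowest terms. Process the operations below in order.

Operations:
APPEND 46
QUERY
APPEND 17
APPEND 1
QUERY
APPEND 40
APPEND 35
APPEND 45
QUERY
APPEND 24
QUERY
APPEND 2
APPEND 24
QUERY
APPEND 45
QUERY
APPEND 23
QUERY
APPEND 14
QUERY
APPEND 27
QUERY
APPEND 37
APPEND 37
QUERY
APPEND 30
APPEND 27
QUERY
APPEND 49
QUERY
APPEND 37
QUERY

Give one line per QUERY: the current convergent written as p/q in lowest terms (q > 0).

APPEND 46: p_0 = 46·1 + 0 = 46, q_0 = 46·0 + 1 = 1 → 46/1
APPEND 17: p_1 = 17·46 + 1 = 783, q_1 = 17·1 + 0 = 17 → 783/17
APPEND 1: p_2 = 1·783 + 46 = 829, q_2 = 1·17 + 1 = 18 → 829/18
APPEND 40: p_3 = 40·829 + 783 = 33943, q_3 = 40·18 + 17 = 737 → 33943/737
APPEND 35: p_4 = 35·33943 + 829 = 1188834, q_4 = 35·737 + 18 = 25813 → 1188834/25813
APPEND 45: p_5 = 45·1188834 + 33943 = 53531473, q_5 = 45·25813 + 737 = 1162322 → 53531473/1162322
APPEND 24: p_6 = 24·53531473 + 1188834 = 1285944186, q_6 = 24·1162322 + 25813 = 27921541 → 1285944186/27921541
APPEND 2: p_7 = 2·1285944186 + 53531473 = 2625419845, q_7 = 2·27921541 + 1162322 = 57005404 → 2625419845/57005404
APPEND 24: p_8 = 24·2625419845 + 1285944186 = 64296020466, q_8 = 24·57005404 + 27921541 = 1396051237 → 64296020466/1396051237
APPEND 45: p_9 = 45·64296020466 + 2625419845 = 2895946340815, q_9 = 45·1396051237 + 57005404 = 62879311069 → 2895946340815/62879311069
APPEND 23: p_10 = 23·2895946340815 + 64296020466 = 66671061859211, q_10 = 23·62879311069 + 1396051237 = 1447620205824 → 66671061859211/1447620205824
APPEND 14: p_11 = 14·66671061859211 + 2895946340815 = 936290812369769, q_11 = 14·1447620205824 + 62879311069 = 20329562192605 → 936290812369769/20329562192605
APPEND 27: p_12 = 27·936290812369769 + 66671061859211 = 25346522995842974, q_12 = 27·20329562192605 + 1447620205824 = 550345799406159 → 25346522995842974/550345799406159
APPEND 37: p_13 = 37·25346522995842974 + 936290812369769 = 938757641658559807, q_13 = 37·550345799406159 + 20329562192605 = 20383124140220488 → 938757641658559807/20383124140220488
APPEND 37: p_14 = 37·938757641658559807 + 25346522995842974 = 34759379264362555833, q_14 = 37·20383124140220488 + 550345799406159 = 754725938987564215 → 34759379264362555833/754725938987564215
APPEND 30: p_15 = 30·34759379264362555833 + 938757641658559807 = 1043720135572535234797, q_15 = 30·754725938987564215 + 20383124140220488 = 22662161293767146938 → 1043720135572535234797/22662161293767146938
APPEND 27: p_16 = 27·1043720135572535234797 + 34759379264362555833 = 28215203039722813895352, q_16 = 27·22662161293767146938 + 754725938987564215 = 612633080870700531541 → 28215203039722813895352/612633080870700531541
APPEND 49: p_17 = 49·28215203039722813895352 + 1043720135572535234797 = 1383588669081990416107045, q_17 = 49·612633080870700531541 + 22662161293767146938 = 30041683123958093192447 → 1383588669081990416107045/30041683123958093192447
APPEND 37: p_18 = 37·1383588669081990416107045 + 28215203039722813895352 = 51220995959073368209856017, q_18 = 37·30041683123958093192447 + 612633080870700531541 = 1112154908667320148652080 → 51220995959073368209856017/1112154908667320148652080

46/1
829/18
53531473/1162322
1285944186/27921541
64296020466/1396051237
2895946340815/62879311069
66671061859211/1447620205824
936290812369769/20329562192605
25346522995842974/550345799406159
34759379264362555833/754725938987564215
28215203039722813895352/612633080870700531541
1383588669081990416107045/30041683123958093192447
51220995959073368209856017/1112154908667320148652080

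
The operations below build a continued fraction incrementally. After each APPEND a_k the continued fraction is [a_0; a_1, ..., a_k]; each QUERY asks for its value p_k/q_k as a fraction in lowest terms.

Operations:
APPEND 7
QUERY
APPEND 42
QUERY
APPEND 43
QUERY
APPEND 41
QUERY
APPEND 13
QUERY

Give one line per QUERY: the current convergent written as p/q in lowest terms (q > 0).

APPEND 7: p_0 = 7·1 + 0 = 7, q_0 = 7·0 + 1 = 1 → 7/1
APPEND 42: p_1 = 42·7 + 1 = 295, q_1 = 42·1 + 0 = 42 → 295/42
APPEND 43: p_2 = 43·295 + 7 = 12692, q_2 = 43·42 + 1 = 1807 → 12692/1807
APPEND 41: p_3 = 41·12692 + 295 = 520667, q_3 = 41·1807 + 42 = 74129 → 520667/74129
APPEND 13: p_4 = 13·520667 + 12692 = 6781363, q_4 = 13·74129 + 1807 = 965484 → 6781363/965484

7/1
295/42
12692/1807
520667/74129
6781363/965484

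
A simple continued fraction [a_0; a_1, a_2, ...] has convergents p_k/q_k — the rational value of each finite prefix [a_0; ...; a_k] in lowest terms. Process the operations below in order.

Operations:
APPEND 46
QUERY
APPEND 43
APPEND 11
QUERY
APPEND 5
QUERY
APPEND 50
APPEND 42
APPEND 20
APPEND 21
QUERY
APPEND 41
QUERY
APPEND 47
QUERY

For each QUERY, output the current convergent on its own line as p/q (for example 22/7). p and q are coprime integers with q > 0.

APPEND 46: p_0 = 46·1 + 0 = 46, q_0 = 46·0 + 1 = 1 → 46/1
APPEND 43: p_1 = 43·46 + 1 = 1979, q_1 = 43·1 + 0 = 43 → 1979/43
APPEND 11: p_2 = 11·1979 + 46 = 21815, q_2 = 11·43 + 1 = 474 → 21815/474
APPEND 5: p_3 = 5·21815 + 1979 = 111054, q_3 = 5·474 + 43 = 2413 → 111054/2413
APPEND 50: p_4 = 50·111054 + 21815 = 5574515, q_4 = 50·2413 + 474 = 121124 → 5574515/121124
APPEND 42: p_5 = 42·5574515 + 111054 = 234240684, q_5 = 42·121124 + 2413 = 5089621 → 234240684/5089621
APPEND 20: p_6 = 20·234240684 + 5574515 = 4690388195, q_6 = 20·5089621 + 121124 = 101913544 → 4690388195/101913544
APPEND 21: p_7 = 21·4690388195 + 234240684 = 98732392779, q_7 = 21·101913544 + 5089621 = 2145274045 → 98732392779/2145274045
APPEND 41: p_8 = 41·98732392779 + 4690388195 = 4052718492134, q_8 = 41·2145274045 + 101913544 = 88058149389 → 4052718492134/88058149389
APPEND 47: p_9 = 47·4052718492134 + 98732392779 = 190576501523077, q_9 = 47·88058149389 + 2145274045 = 4140878295328 → 190576501523077/4140878295328

46/1
21815/474
111054/2413
98732392779/2145274045
4052718492134/88058149389
190576501523077/4140878295328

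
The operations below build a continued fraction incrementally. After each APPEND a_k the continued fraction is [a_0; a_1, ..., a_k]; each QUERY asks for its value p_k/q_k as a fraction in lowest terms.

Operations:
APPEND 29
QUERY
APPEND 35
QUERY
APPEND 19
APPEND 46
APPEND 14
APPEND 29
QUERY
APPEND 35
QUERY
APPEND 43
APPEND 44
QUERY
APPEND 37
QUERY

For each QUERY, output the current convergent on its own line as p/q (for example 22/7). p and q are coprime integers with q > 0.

APPEND 29: p_0 = 29·1 + 0 = 29, q_0 = 29·0 + 1 = 1 → 29/1
APPEND 35: p_1 = 35·29 + 1 = 1016, q_1 = 35·1 + 0 = 35 → 1016/35
APPEND 19: p_2 = 19·1016 + 29 = 19333, q_2 = 19·35 + 1 = 666 → 19333/666
APPEND 46: p_3 = 46·19333 + 1016 = 890334, q_3 = 46·666 + 35 = 30671 → 890334/30671
APPEND 14: p_4 = 14·890334 + 19333 = 12484009, q_4 = 14·30671 + 666 = 430060 → 12484009/430060
APPEND 29: p_5 = 29·12484009 + 890334 = 362926595, q_5 = 29·430060 + 30671 = 12502411 → 362926595/12502411
APPEND 35: p_6 = 35·362926595 + 12484009 = 12714914834, q_6 = 35·12502411 + 430060 = 438014445 → 12714914834/438014445
APPEND 43: p_7 = 43·12714914834 + 362926595 = 547104264457, q_7 = 43·438014445 + 12502411 = 18847123546 → 547104264457/18847123546
APPEND 44: p_8 = 44·547104264457 + 12714914834 = 24085302550942, q_8 = 44·18847123546 + 438014445 = 829711450469 → 24085302550942/829711450469
APPEND 37: p_9 = 37·24085302550942 + 547104264457 = 891703298649311, q_9 = 37·829711450469 + 18847123546 = 30718170790899 → 891703298649311/30718170790899

29/1
1016/35
362926595/12502411
12714914834/438014445
24085302550942/829711450469
891703298649311/30718170790899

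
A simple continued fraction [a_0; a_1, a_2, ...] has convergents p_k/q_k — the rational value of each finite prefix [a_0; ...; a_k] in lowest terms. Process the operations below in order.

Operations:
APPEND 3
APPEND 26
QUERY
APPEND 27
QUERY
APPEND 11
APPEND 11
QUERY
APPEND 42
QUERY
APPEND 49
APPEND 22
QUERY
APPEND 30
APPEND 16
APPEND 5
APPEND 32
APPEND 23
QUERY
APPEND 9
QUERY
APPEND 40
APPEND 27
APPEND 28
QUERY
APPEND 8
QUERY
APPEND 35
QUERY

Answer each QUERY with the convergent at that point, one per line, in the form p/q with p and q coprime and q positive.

APPEND 3: p_0 = 3·1 + 0 = 3, q_0 = 3·0 + 1 = 1 → 3/1
APPEND 26: p_1 = 26·3 + 1 = 79, q_1 = 26·1 + 0 = 26 → 79/26
APPEND 27: p_2 = 27·79 + 3 = 2136, q_2 = 27·26 + 1 = 703 → 2136/703
APPEND 11: p_3 = 11·2136 + 79 = 23575, q_3 = 11·703 + 26 = 7759 → 23575/7759
APPEND 11: p_4 = 11·23575 + 2136 = 261461, q_4 = 11·7759 + 703 = 86052 → 261461/86052
APPEND 42: p_5 = 42·261461 + 23575 = 11004937, q_5 = 42·86052 + 7759 = 3621943 → 11004937/3621943
APPEND 49: p_6 = 49·11004937 + 261461 = 539503374, q_6 = 49·3621943 + 86052 = 177561259 → 539503374/177561259
APPEND 22: p_7 = 22·539503374 + 11004937 = 11880079165, q_7 = 22·177561259 + 3621943 = 3909969641 → 11880079165/3909969641
APPEND 30: p_8 = 30·11880079165 + 539503374 = 356941878324, q_8 = 30·3909969641 + 177561259 = 117476650489 → 356941878324/117476650489
APPEND 16: p_9 = 16·356941878324 + 11880079165 = 5722950132349, q_9 = 16·117476650489 + 3909969641 = 1883536377465 → 5722950132349/1883536377465
APPEND 5: p_10 = 5·5722950132349 + 356941878324 = 28971692540069, q_10 = 5·1883536377465 + 117476650489 = 9535158537814 → 28971692540069/9535158537814
APPEND 32: p_11 = 32·28971692540069 + 5722950132349 = 932817111414557, q_11 = 32·9535158537814 + 1883536377465 = 307008609587513 → 932817111414557/307008609587513
APPEND 23: p_12 = 23·932817111414557 + 28971692540069 = 21483765255074880, q_12 = 23·307008609587513 + 9535158537814 = 7070733179050613 → 21483765255074880/7070733179050613
APPEND 9: p_13 = 9·21483765255074880 + 932817111414557 = 194286704407088477, q_13 = 9·7070733179050613 + 307008609587513 = 63943607221043030 → 194286704407088477/63943607221043030
APPEND 40: p_14 = 40·194286704407088477 + 21483765255074880 = 7792951941538613960, q_14 = 40·63943607221043030 + 7070733179050613 = 2564815022020771813 → 7792951941538613960/2564815022020771813
APPEND 27: p_15 = 27·7792951941538613960 + 194286704407088477 = 210603989125949665397, q_15 = 27·2564815022020771813 + 63943607221043030 = 69313949201781881981 → 210603989125949665397/69313949201781881981
APPEND 28: p_16 = 28·210603989125949665397 + 7792951941538613960 = 5904704647468129245076, q_16 = 28·69313949201781881981 + 2564815022020771813 = 1943355392671913467281 → 5904704647468129245076/1943355392671913467281
APPEND 8: p_17 = 8·5904704647468129245076 + 210603989125949665397 = 47448241168870983626005, q_17 = 8·1943355392671913467281 + 69313949201781881981 = 15616157090577089620229 → 47448241168870983626005/15616157090577089620229
APPEND 35: p_18 = 35·47448241168870983626005 + 5904704647468129245076 = 1666593145557952556155251, q_18 = 35·15616157090577089620229 + 1943355392671913467281 = 548508853562870050175296 → 1666593145557952556155251/548508853562870050175296

79/26
2136/703
261461/86052
11004937/3621943
11880079165/3909969641
21483765255074880/7070733179050613
194286704407088477/63943607221043030
5904704647468129245076/1943355392671913467281
47448241168870983626005/15616157090577089620229
1666593145557952556155251/548508853562870050175296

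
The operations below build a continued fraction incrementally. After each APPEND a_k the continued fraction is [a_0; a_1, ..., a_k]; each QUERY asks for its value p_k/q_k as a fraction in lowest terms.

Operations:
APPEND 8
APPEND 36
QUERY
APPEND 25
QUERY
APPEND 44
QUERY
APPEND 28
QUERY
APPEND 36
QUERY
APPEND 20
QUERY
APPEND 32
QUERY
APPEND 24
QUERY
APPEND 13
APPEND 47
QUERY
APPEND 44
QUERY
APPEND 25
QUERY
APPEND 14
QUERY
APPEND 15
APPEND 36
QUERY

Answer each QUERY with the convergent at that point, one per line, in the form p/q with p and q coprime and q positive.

289/36
7233/901
318541/39680
8926381/1111941
321668257/40069556
6442291521/802503061
206474996929/25720167508
4961842217817/618086523253
3046351762159667/379477800103712
134104187958853898/16705084049533125
3355651050733507117/418006579038431837
47113218898227953536/5868797190587578843
25609054861767729119188/3190067516953263700195

APPEND 8: p_0 = 8·1 + 0 = 8, q_0 = 8·0 + 1 = 1 → 8/1
APPEND 36: p_1 = 36·8 + 1 = 289, q_1 = 36·1 + 0 = 36 → 289/36
APPEND 25: p_2 = 25·289 + 8 = 7233, q_2 = 25·36 + 1 = 901 → 7233/901
APPEND 44: p_3 = 44·7233 + 289 = 318541, q_3 = 44·901 + 36 = 39680 → 318541/39680
APPEND 28: p_4 = 28·318541 + 7233 = 8926381, q_4 = 28·39680 + 901 = 1111941 → 8926381/1111941
APPEND 36: p_5 = 36·8926381 + 318541 = 321668257, q_5 = 36·1111941 + 39680 = 40069556 → 321668257/40069556
APPEND 20: p_6 = 20·321668257 + 8926381 = 6442291521, q_6 = 20·40069556 + 1111941 = 802503061 → 6442291521/802503061
APPEND 32: p_7 = 32·6442291521 + 321668257 = 206474996929, q_7 = 32·802503061 + 40069556 = 25720167508 → 206474996929/25720167508
APPEND 24: p_8 = 24·206474996929 + 6442291521 = 4961842217817, q_8 = 24·25720167508 + 802503061 = 618086523253 → 4961842217817/618086523253
APPEND 13: p_9 = 13·4961842217817 + 206474996929 = 64710423828550, q_9 = 13·618086523253 + 25720167508 = 8060844969797 → 64710423828550/8060844969797
APPEND 47: p_10 = 47·64710423828550 + 4961842217817 = 3046351762159667, q_10 = 47·8060844969797 + 618086523253 = 379477800103712 → 3046351762159667/379477800103712
APPEND 44: p_11 = 44·3046351762159667 + 64710423828550 = 134104187958853898, q_11 = 44·379477800103712 + 8060844969797 = 16705084049533125 → 134104187958853898/16705084049533125
APPEND 25: p_12 = 25·134104187958853898 + 3046351762159667 = 3355651050733507117, q_12 = 25·16705084049533125 + 379477800103712 = 418006579038431837 → 3355651050733507117/418006579038431837
APPEND 14: p_13 = 14·3355651050733507117 + 134104187958853898 = 47113218898227953536, q_13 = 14·418006579038431837 + 16705084049533125 = 5868797190587578843 → 47113218898227953536/5868797190587578843
APPEND 15: p_14 = 15·47113218898227953536 + 3355651050733507117 = 710053934524152810157, q_14 = 15·5868797190587578843 + 418006579038431837 = 88449964437852114482 → 710053934524152810157/88449964437852114482
APPEND 36: p_15 = 36·710053934524152810157 + 47113218898227953536 = 25609054861767729119188, q_15 = 36·88449964437852114482 + 5868797190587578843 = 3190067516953263700195 → 25609054861767729119188/3190067516953263700195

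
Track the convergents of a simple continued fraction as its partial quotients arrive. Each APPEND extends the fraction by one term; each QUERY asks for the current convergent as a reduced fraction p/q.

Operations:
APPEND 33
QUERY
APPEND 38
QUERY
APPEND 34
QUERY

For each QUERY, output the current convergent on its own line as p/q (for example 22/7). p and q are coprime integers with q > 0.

33/1
1255/38
42703/1293

APPEND 33: p_0 = 33·1 + 0 = 33, q_0 = 33·0 + 1 = 1 → 33/1
APPEND 38: p_1 = 38·33 + 1 = 1255, q_1 = 38·1 + 0 = 38 → 1255/38
APPEND 34: p_2 = 34·1255 + 33 = 42703, q_2 = 34·38 + 1 = 1293 → 42703/1293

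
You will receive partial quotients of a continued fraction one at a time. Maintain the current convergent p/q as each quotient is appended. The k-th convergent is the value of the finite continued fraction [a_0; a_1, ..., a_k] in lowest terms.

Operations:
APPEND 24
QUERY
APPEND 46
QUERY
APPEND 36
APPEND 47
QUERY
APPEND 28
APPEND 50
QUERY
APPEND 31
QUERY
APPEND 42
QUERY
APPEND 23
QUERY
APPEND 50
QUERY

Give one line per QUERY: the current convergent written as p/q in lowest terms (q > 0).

APPEND 24: p_0 = 24·1 + 0 = 24, q_0 = 24·0 + 1 = 1 → 24/1
APPEND 46: p_1 = 46·24 + 1 = 1105, q_1 = 46·1 + 0 = 46 → 1105/46
APPEND 36: p_2 = 36·1105 + 24 = 39804, q_2 = 36·46 + 1 = 1657 → 39804/1657
APPEND 47: p_3 = 47·39804 + 1105 = 1871893, q_3 = 47·1657 + 46 = 77925 → 1871893/77925
APPEND 28: p_4 = 28·1871893 + 39804 = 52452808, q_4 = 28·77925 + 1657 = 2183557 → 52452808/2183557
APPEND 50: p_5 = 50·52452808 + 1871893 = 2624512293, q_5 = 50·2183557 + 77925 = 109255775 → 2624512293/109255775
APPEND 31: p_6 = 31·2624512293 + 52452808 = 81412333891, q_6 = 31·109255775 + 2183557 = 3389112582 → 81412333891/3389112582
APPEND 42: p_7 = 42·81412333891 + 2624512293 = 3421942535715, q_7 = 42·3389112582 + 109255775 = 142451984219 → 3421942535715/142451984219
APPEND 23: p_8 = 23·3421942535715 + 81412333891 = 78786090655336, q_8 = 23·142451984219 + 3389112582 = 3279784749619 → 78786090655336/3279784749619
APPEND 50: p_9 = 50·78786090655336 + 3421942535715 = 3942726475302515, q_9 = 50·3279784749619 + 142451984219 = 164131689465169 → 3942726475302515/164131689465169

24/1
1105/46
1871893/77925
2624512293/109255775
81412333891/3389112582
3421942535715/142451984219
78786090655336/3279784749619
3942726475302515/164131689465169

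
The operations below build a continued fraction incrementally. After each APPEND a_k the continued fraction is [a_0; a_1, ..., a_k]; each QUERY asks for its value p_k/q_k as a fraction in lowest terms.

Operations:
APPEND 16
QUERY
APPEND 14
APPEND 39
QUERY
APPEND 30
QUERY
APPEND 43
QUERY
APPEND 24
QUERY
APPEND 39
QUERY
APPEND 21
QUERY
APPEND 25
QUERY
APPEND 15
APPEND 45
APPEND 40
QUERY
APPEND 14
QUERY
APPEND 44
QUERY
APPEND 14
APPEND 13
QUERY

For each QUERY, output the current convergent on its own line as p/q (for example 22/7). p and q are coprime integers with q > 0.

16/1
8791/547
263955/16424
11358856/706779
272876499/16979120
10653542317/662892459
223997265156/13937720759
5610585171217/349105911434
152197800881821891/9470162268933829
2134572047798181186/132818894558637145
94073367904001794075/5853501522848968209
17243175763053704671143/1072917424310623465132

APPEND 16: p_0 = 16·1 + 0 = 16, q_0 = 16·0 + 1 = 1 → 16/1
APPEND 14: p_1 = 14·16 + 1 = 225, q_1 = 14·1 + 0 = 14 → 225/14
APPEND 39: p_2 = 39·225 + 16 = 8791, q_2 = 39·14 + 1 = 547 → 8791/547
APPEND 30: p_3 = 30·8791 + 225 = 263955, q_3 = 30·547 + 14 = 16424 → 263955/16424
APPEND 43: p_4 = 43·263955 + 8791 = 11358856, q_4 = 43·16424 + 547 = 706779 → 11358856/706779
APPEND 24: p_5 = 24·11358856 + 263955 = 272876499, q_5 = 24·706779 + 16424 = 16979120 → 272876499/16979120
APPEND 39: p_6 = 39·272876499 + 11358856 = 10653542317, q_6 = 39·16979120 + 706779 = 662892459 → 10653542317/662892459
APPEND 21: p_7 = 21·10653542317 + 272876499 = 223997265156, q_7 = 21·662892459 + 16979120 = 13937720759 → 223997265156/13937720759
APPEND 25: p_8 = 25·223997265156 + 10653542317 = 5610585171217, q_8 = 25·13937720759 + 662892459 = 349105911434 → 5610585171217/349105911434
APPEND 15: p_9 = 15·5610585171217 + 223997265156 = 84382774833411, q_9 = 15·349105911434 + 13937720759 = 5250526392269 → 84382774833411/5250526392269
APPEND 45: p_10 = 45·84382774833411 + 5610585171217 = 3802835452674712, q_10 = 45·5250526392269 + 349105911434 = 236622793563539 → 3802835452674712/236622793563539
APPEND 40: p_11 = 40·3802835452674712 + 84382774833411 = 152197800881821891, q_11 = 40·236622793563539 + 5250526392269 = 9470162268933829 → 152197800881821891/9470162268933829
APPEND 14: p_12 = 14·152197800881821891 + 3802835452674712 = 2134572047798181186, q_12 = 14·9470162268933829 + 236622793563539 = 132818894558637145 → 2134572047798181186/132818894558637145
APPEND 44: p_13 = 44·2134572047798181186 + 152197800881821891 = 94073367904001794075, q_13 = 44·132818894558637145 + 9470162268933829 = 5853501522848968209 → 94073367904001794075/5853501522848968209
APPEND 14: p_14 = 14·94073367904001794075 + 2134572047798181186 = 1319161722703823298236, q_14 = 14·5853501522848968209 + 132818894558637145 = 82081840214444192071 → 1319161722703823298236/82081840214444192071
APPEND 13: p_15 = 13·1319161722703823298236 + 94073367904001794075 = 17243175763053704671143, q_15 = 13·82081840214444192071 + 5853501522848968209 = 1072917424310623465132 → 17243175763053704671143/1072917424310623465132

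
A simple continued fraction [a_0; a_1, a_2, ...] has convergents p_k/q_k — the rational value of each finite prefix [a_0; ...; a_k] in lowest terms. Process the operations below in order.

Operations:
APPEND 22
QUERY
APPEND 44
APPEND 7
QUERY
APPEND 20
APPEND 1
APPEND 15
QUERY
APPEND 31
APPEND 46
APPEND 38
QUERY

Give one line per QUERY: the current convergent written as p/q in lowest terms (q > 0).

APPEND 22: p_0 = 22·1 + 0 = 22, q_0 = 22·0 + 1 = 1 → 22/1
APPEND 44: p_1 = 44·22 + 1 = 969, q_1 = 44·1 + 0 = 44 → 969/44
APPEND 7: p_2 = 7·969 + 22 = 6805, q_2 = 7·44 + 1 = 309 → 6805/309
APPEND 20: p_3 = 20·6805 + 969 = 137069, q_3 = 20·309 + 44 = 6224 → 137069/6224
APPEND 1: p_4 = 1·137069 + 6805 = 143874, q_4 = 1·6224 + 309 = 6533 → 143874/6533
APPEND 15: p_5 = 15·143874 + 137069 = 2295179, q_5 = 15·6533 + 6224 = 104219 → 2295179/104219
APPEND 31: p_6 = 31·2295179 + 143874 = 71294423, q_6 = 31·104219 + 6533 = 3237322 → 71294423/3237322
APPEND 46: p_7 = 46·71294423 + 2295179 = 3281838637, q_7 = 46·3237322 + 104219 = 149021031 → 3281838637/149021031
APPEND 38: p_8 = 38·3281838637 + 71294423 = 124781162629, q_8 = 38·149021031 + 3237322 = 5666036500 → 124781162629/5666036500

22/1
6805/309
2295179/104219
124781162629/5666036500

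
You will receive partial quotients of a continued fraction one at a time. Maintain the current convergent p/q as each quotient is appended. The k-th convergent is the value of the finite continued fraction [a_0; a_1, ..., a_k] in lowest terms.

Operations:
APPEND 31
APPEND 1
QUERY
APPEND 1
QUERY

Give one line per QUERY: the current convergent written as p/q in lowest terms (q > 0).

APPEND 31: p_0 = 31·1 + 0 = 31, q_0 = 31·0 + 1 = 1 → 31/1
APPEND 1: p_1 = 1·31 + 1 = 32, q_1 = 1·1 + 0 = 1 → 32/1
APPEND 1: p_2 = 1·32 + 31 = 63, q_2 = 1·1 + 1 = 2 → 63/2

32/1
63/2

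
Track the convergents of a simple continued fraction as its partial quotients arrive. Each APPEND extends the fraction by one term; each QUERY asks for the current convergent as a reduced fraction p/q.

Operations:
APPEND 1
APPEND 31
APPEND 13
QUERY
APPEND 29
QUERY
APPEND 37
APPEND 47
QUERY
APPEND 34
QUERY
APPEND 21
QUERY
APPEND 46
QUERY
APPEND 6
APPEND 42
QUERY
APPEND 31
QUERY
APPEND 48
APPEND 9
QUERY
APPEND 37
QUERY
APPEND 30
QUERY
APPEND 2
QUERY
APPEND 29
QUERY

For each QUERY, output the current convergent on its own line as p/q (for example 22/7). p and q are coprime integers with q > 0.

417/404
12125/11747
21117099/20458768
718430408/696033155
15108155667/14637155023
695693591090/674005164213
176645021083784/171138067056855
5480184923299511/5309338746902806
2374509876978442319/2300483920012426693
88120090969541826115/85372924438378179184
2645977238963233225769/2563488217071357802213
5380074568896008277653/5212349358581093783610
158668139736947473277706/153721619615923077526903

APPEND 1: p_0 = 1·1 + 0 = 1, q_0 = 1·0 + 1 = 1 → 1/1
APPEND 31: p_1 = 31·1 + 1 = 32, q_1 = 31·1 + 0 = 31 → 32/31
APPEND 13: p_2 = 13·32 + 1 = 417, q_2 = 13·31 + 1 = 404 → 417/404
APPEND 29: p_3 = 29·417 + 32 = 12125, q_3 = 29·404 + 31 = 11747 → 12125/11747
APPEND 37: p_4 = 37·12125 + 417 = 449042, q_4 = 37·11747 + 404 = 435043 → 449042/435043
APPEND 47: p_5 = 47·449042 + 12125 = 21117099, q_5 = 47·435043 + 11747 = 20458768 → 21117099/20458768
APPEND 34: p_6 = 34·21117099 + 449042 = 718430408, q_6 = 34·20458768 + 435043 = 696033155 → 718430408/696033155
APPEND 21: p_7 = 21·718430408 + 21117099 = 15108155667, q_7 = 21·696033155 + 20458768 = 14637155023 → 15108155667/14637155023
APPEND 46: p_8 = 46·15108155667 + 718430408 = 695693591090, q_8 = 46·14637155023 + 696033155 = 674005164213 → 695693591090/674005164213
APPEND 6: p_9 = 6·695693591090 + 15108155667 = 4189269702207, q_9 = 6·674005164213 + 14637155023 = 4058668140301 → 4189269702207/4058668140301
APPEND 42: p_10 = 42·4189269702207 + 695693591090 = 176645021083784, q_10 = 42·4058668140301 + 674005164213 = 171138067056855 → 176645021083784/171138067056855
APPEND 31: p_11 = 31·176645021083784 + 4189269702207 = 5480184923299511, q_11 = 31·171138067056855 + 4058668140301 = 5309338746902806 → 5480184923299511/5309338746902806
APPEND 48: p_12 = 48·5480184923299511 + 176645021083784 = 263225521339460312, q_12 = 48·5309338746902806 + 171138067056855 = 255019397918391543 → 263225521339460312/255019397918391543
APPEND 9: p_13 = 9·263225521339460312 + 5480184923299511 = 2374509876978442319, q_13 = 9·255019397918391543 + 5309338746902806 = 2300483920012426693 → 2374509876978442319/2300483920012426693
APPEND 37: p_14 = 37·2374509876978442319 + 263225521339460312 = 88120090969541826115, q_14 = 37·2300483920012426693 + 255019397918391543 = 85372924438378179184 → 88120090969541826115/85372924438378179184
APPEND 30: p_15 = 30·88120090969541826115 + 2374509876978442319 = 2645977238963233225769, q_15 = 30·85372924438378179184 + 2300483920012426693 = 2563488217071357802213 → 2645977238963233225769/2563488217071357802213
APPEND 2: p_16 = 2·2645977238963233225769 + 88120090969541826115 = 5380074568896008277653, q_16 = 2·2563488217071357802213 + 85372924438378179184 = 5212349358581093783610 → 5380074568896008277653/5212349358581093783610
APPEND 29: p_17 = 29·5380074568896008277653 + 2645977238963233225769 = 158668139736947473277706, q_17 = 29·5212349358581093783610 + 2563488217071357802213 = 153721619615923077526903 → 158668139736947473277706/153721619615923077526903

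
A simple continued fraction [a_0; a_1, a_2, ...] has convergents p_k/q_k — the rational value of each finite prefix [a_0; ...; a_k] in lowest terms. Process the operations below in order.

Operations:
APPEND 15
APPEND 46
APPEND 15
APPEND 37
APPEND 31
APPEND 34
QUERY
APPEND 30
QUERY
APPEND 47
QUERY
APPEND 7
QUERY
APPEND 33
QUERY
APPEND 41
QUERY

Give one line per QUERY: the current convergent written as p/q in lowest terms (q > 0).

APPEND 15: p_0 = 15·1 + 0 = 15, q_0 = 15·0 + 1 = 1 → 15/1
APPEND 46: p_1 = 46·15 + 1 = 691, q_1 = 46·1 + 0 = 46 → 691/46
APPEND 15: p_2 = 15·691 + 15 = 10380, q_2 = 15·46 + 1 = 691 → 10380/691
APPEND 37: p_3 = 37·10380 + 691 = 384751, q_3 = 37·691 + 46 = 25613 → 384751/25613
APPEND 31: p_4 = 31·384751 + 10380 = 11937661, q_4 = 31·25613 + 691 = 794694 → 11937661/794694
APPEND 34: p_5 = 34·11937661 + 384751 = 406265225, q_5 = 34·794694 + 25613 = 27045209 → 406265225/27045209
APPEND 30: p_6 = 30·406265225 + 11937661 = 12199894411, q_6 = 30·27045209 + 794694 = 812150964 → 12199894411/812150964
APPEND 47: p_7 = 47·12199894411 + 406265225 = 573801302542, q_7 = 47·812150964 + 27045209 = 38198140517 → 573801302542/38198140517
APPEND 7: p_8 = 7·573801302542 + 12199894411 = 4028809012205, q_8 = 7·38198140517 + 812150964 = 268199134583 → 4028809012205/268199134583
APPEND 33: p_9 = 33·4028809012205 + 573801302542 = 133524498705307, q_9 = 33·268199134583 + 38198140517 = 8888769581756 → 133524498705307/8888769581756
APPEND 41: p_10 = 41·133524498705307 + 4028809012205 = 5478533255929792, q_10 = 41·8888769581756 + 268199134583 = 364707751986579 → 5478533255929792/364707751986579

406265225/27045209
12199894411/812150964
573801302542/38198140517
4028809012205/268199134583
133524498705307/8888769581756
5478533255929792/364707751986579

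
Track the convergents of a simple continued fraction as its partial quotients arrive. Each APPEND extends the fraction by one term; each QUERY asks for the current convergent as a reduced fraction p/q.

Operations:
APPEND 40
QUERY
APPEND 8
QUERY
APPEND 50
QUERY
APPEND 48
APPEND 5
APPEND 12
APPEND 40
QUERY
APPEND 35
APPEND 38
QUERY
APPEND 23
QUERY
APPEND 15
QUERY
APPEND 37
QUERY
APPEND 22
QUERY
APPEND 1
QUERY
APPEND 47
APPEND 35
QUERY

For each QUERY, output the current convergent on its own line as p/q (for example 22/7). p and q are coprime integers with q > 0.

APPEND 40: p_0 = 40·1 + 0 = 40, q_0 = 40·0 + 1 = 1 → 40/1
APPEND 8: p_1 = 8·40 + 1 = 321, q_1 = 8·1 + 0 = 8 → 321/8
APPEND 50: p_2 = 50·321 + 40 = 16090, q_2 = 50·8 + 1 = 401 → 16090/401
APPEND 48: p_3 = 48·16090 + 321 = 772641, q_3 = 48·401 + 8 = 19256 → 772641/19256
APPEND 5: p_4 = 5·772641 + 16090 = 3879295, q_4 = 5·19256 + 401 = 96681 → 3879295/96681
APPEND 12: p_5 = 12·3879295 + 772641 = 47324181, q_5 = 12·96681 + 19256 = 1179428 → 47324181/1179428
APPEND 40: p_6 = 40·47324181 + 3879295 = 1896846535, q_6 = 40·1179428 + 96681 = 47273801 → 1896846535/47273801
APPEND 35: p_7 = 35·1896846535 + 47324181 = 66436952906, q_7 = 35·47273801 + 1179428 = 1655762463 → 66436952906/1655762463
APPEND 38: p_8 = 38·66436952906 + 1896846535 = 2526501056963, q_8 = 38·1655762463 + 47273801 = 62966247395 → 2526501056963/62966247395
APPEND 23: p_9 = 23·2526501056963 + 66436952906 = 58175961263055, q_9 = 23·62966247395 + 1655762463 = 1449879452548 → 58175961263055/1449879452548
APPEND 15: p_10 = 15·58175961263055 + 2526501056963 = 875165920002788, q_10 = 15·1449879452548 + 62966247395 = 21811158035615 → 875165920002788/21811158035615
APPEND 37: p_11 = 37·875165920002788 + 58175961263055 = 32439315001366211, q_11 = 37·21811158035615 + 1449879452548 = 808462726770303 → 32439315001366211/808462726770303
APPEND 22: p_12 = 22·32439315001366211 + 875165920002788 = 714540095950059430, q_12 = 22·808462726770303 + 21811158035615 = 17807991146982281 → 714540095950059430/17807991146982281
APPEND 1: p_13 = 1·714540095950059430 + 32439315001366211 = 746979410951425641, q_13 = 1·17807991146982281 + 808462726770303 = 18616453873752584 → 746979410951425641/18616453873752584
APPEND 47: p_14 = 47·746979410951425641 + 714540095950059430 = 35822572410667064557, q_14 = 47·18616453873752584 + 17807991146982281 = 892781323213353729 → 35822572410667064557/892781323213353729
APPEND 35: p_15 = 35·35822572410667064557 + 746979410951425641 = 1254537013784298685136, q_15 = 35·892781323213353729 + 18616453873752584 = 31265962766341133099 → 1254537013784298685136/31265962766341133099

40/1
321/8
16090/401
1896846535/47273801
2526501056963/62966247395
58175961263055/1449879452548
875165920002788/21811158035615
32439315001366211/808462726770303
714540095950059430/17807991146982281
746979410951425641/18616453873752584
1254537013784298685136/31265962766341133099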